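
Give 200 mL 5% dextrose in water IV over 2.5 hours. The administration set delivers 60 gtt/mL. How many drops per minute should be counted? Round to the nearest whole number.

200 mL ÷ (2.5 hr × 60 = 150 min) = 1.333333 mL/min
1.333333 mL/min × 60 gtt/mL = 80 gtt/min

80 gtt/min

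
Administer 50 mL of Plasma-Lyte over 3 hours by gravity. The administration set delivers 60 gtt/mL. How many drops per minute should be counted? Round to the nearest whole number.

17 gtt/min

50 mL ÷ (3 hr × 60 = 180 min) = 0.2777778 mL/min
0.2777778 mL/min × 60 gtt/mL = 16.66667 gtt/min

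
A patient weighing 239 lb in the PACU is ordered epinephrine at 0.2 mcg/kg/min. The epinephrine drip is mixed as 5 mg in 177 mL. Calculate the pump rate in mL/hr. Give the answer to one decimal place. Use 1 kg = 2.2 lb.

Weight = 239 lb ÷ 2.2 lb/kg = 108.6364 kg
Dose = 0.2 mcg/kg/min × 108.6364 kg = 21.72727 mcg/min
21.72727 mcg/min × 60 min/hr = 1303.636 mcg/hr
Concentration = 5 mg ÷ 177 mL = 0.02824859 mg/mL = 28.24859 mcg/mL
Rate = 1303.636 mcg/hr ÷ 28.24859 mcg/mL = 46.14873 mL/hr

46.1 mL/hr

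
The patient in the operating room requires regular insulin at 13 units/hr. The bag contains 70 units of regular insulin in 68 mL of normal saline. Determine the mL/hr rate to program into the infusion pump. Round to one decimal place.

12.6 mL/hr

Concentration = 70 units ÷ 68 mL = 1.029412 units/mL
Rate = 13 units/hr ÷ 1.029412 units/mL = 12.62857 mL/hr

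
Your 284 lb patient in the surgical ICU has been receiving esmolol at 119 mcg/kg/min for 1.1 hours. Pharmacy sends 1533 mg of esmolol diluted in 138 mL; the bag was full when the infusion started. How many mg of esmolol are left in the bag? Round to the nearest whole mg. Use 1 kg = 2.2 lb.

Weight = 284 lb ÷ 2.2 lb/kg = 129.0909 kg
Dose = 119 mcg/kg/min × 129.0909 kg = 15361.82 mcg/min
15361.82 mcg/min × 60 min/hr = 921709.1 mcg/hr
Concentration = 1533 mg ÷ 138 mL = 11.1087 mg/mL = 11108.7 mcg/mL
Rate = 921709.1 mcg/hr ÷ 11108.7 mcg/mL = 82.97186 mL/hr
Volume infused = 82.97186 mL/hr × 1.1 hr = 91.26904 mL
Volume remaining = 138 − 91.26904 = 46.73096 mL
Drug remaining = 46.73096 mL × 11108.7 mcg/mL = 519120 mcg = 519.12 mg

519 mg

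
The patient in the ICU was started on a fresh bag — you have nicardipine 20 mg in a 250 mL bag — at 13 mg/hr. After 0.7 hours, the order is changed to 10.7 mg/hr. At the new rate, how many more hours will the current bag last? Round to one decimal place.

1.0 hours

Initial rate:
Concentration = 20 mg ÷ 250 mL = 0.08 mg/mL
Rate = 13 mg/hr ÷ 0.08 mg/mL = 162.5 mL/hr
Volume infused so far = 162.5 mL/hr × 0.7 hr = 113.75 mL
Volume remaining = 250 − 113.75 = 136.25 mL
New rate:
Rate = 10.7 mg/hr ÷ 0.08 mg/mL = 133.75 mL/hr
Time remaining = 136.25 mL ÷ 133.75 mL/hr = 1.018692 hr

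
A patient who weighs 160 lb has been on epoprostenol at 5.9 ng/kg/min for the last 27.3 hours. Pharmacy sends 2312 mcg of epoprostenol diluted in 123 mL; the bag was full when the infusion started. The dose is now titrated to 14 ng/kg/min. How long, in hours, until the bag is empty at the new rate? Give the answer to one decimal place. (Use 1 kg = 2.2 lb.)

Initial rate:
Weight = 160 lb ÷ 2.2 lb/kg = 72.72727 kg
Dose = 5.9 ng/kg/min × 72.72727 kg = 429.0909 ng/min
429.0909 ng/min × 60 min/hr = 25745.45 ng/hr
Concentration = 2312 mcg ÷ 123 mL = 18.79675 mcg/mL = 18796.75 ng/mL
Rate = 25745.45 ng/hr ÷ 18796.75 ng/mL = 1.369676 mL/hr
Volume infused so far = 1.369676 mL/hr × 27.3 hr = 37.39215 mL
Volume remaining = 123 − 37.39215 = 85.60785 mL
New rate:
Dose = 14 ng/kg/min × 72.72727 kg = 1018.182 ng/min
1018.182 ng/min × 60 min/hr = 61090.91 ng/hr
Rate = 61090.91 ng/hr ÷ 18796.75 ng/mL = 3.250079 mL/hr
Time remaining = 85.60785 mL ÷ 3.250079 mL/hr = 26.34024 hr

26.3 hours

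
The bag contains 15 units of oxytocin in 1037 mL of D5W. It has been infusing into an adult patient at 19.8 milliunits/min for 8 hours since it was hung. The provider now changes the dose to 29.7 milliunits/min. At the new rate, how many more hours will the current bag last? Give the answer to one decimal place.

Initial rate:
19.8 milliunits/min × 60 min/hr = 1188 milliunits/hr
Concentration = 15 units ÷ 1037 mL = 0.0144648 units/mL = 14.4648 milliunits/mL
Rate = 1188 milliunits/hr ÷ 14.4648 milliunits/mL = 82.1304 mL/hr
Volume infused so far = 82.1304 mL/hr × 8 hr = 657.0432 mL
Volume remaining = 1037 − 657.0432 = 379.9568 mL
New rate:
29.7 milliunits/min × 60 min/hr = 1782 milliunits/hr
Rate = 1782 milliunits/hr ÷ 14.4648 milliunits/mL = 123.1956 mL/hr
Time remaining = 379.9568 mL ÷ 123.1956 mL/hr = 3.084175 hr

3.1 hours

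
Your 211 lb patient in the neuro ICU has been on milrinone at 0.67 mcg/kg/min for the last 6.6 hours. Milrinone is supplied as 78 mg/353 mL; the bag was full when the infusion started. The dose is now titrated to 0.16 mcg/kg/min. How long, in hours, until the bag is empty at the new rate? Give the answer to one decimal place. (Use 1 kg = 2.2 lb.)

Initial rate:
Weight = 211 lb ÷ 2.2 lb/kg = 95.90909 kg
Dose = 0.67 mcg/kg/min × 95.90909 kg = 64.25909 mcg/min
64.25909 mcg/min × 60 min/hr = 3855.545 mcg/hr
Concentration = 78 mg ÷ 353 mL = 0.2209632 mg/mL = 220.9632 mcg/mL
Rate = 3855.545 mcg/hr ÷ 220.9632 mcg/mL = 17.44881 mL/hr
Volume infused so far = 17.44881 mL/hr × 6.6 hr = 115.1622 mL
Volume remaining = 353 − 115.1622 = 237.8378 mL
New rate:
Dose = 0.16 mcg/kg/min × 95.90909 kg = 15.34545 mcg/min
15.34545 mcg/min × 60 min/hr = 920.7273 mcg/hr
Rate = 920.7273 mcg/hr ÷ 220.9632 mcg/mL = 4.166881 mL/hr
Time remaining = 237.8378 mL ÷ 4.166881 mL/hr = 57.07814 hr

57.1 hours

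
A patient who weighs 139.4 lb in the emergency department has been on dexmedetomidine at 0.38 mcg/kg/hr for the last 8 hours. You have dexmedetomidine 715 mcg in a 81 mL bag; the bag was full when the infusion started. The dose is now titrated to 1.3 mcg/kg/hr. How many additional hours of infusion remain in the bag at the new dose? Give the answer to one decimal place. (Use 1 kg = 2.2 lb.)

6.3 hours

Initial rate:
Weight = 139.4 lb ÷ 2.2 lb/kg = 63.36364 kg
Dose = 0.38 mcg/kg/hr × 63.36364 kg = 24.07818 mcg/hr
Concentration = 715 mcg ÷ 81 mL = 8.82716 mcg/mL
Rate = 24.07818 mcg/hr ÷ 8.82716 mcg/mL = 2.727738 mL/hr
Volume infused so far = 2.727738 mL/hr × 8 hr = 21.8219 mL
Volume remaining = 81 − 21.8219 = 59.1781 mL
New rate:
Dose = 1.3 mcg/kg/hr × 63.36364 kg = 82.37273 mcg/hr
Rate = 82.37273 mcg/hr ÷ 8.82716 mcg/mL = 9.331736 mL/hr
Time remaining = 59.1781 mL ÷ 9.331736 mL/hr = 6.341596 hr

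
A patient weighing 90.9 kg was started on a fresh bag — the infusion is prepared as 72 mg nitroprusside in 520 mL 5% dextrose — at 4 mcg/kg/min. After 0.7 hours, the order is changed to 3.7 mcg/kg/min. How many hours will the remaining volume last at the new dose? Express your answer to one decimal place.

2.8 hours

Initial rate:
Dose = 4 mcg/kg/min × 90.9 kg = 363.6 mcg/min
363.6 mcg/min × 60 min/hr = 21816 mcg/hr
Concentration = 72 mg ÷ 520 mL = 0.1384615 mg/mL = 138.4615 mcg/mL
Rate = 21816 mcg/hr ÷ 138.4615 mcg/mL = 157.56 mL/hr
Volume infused so far = 157.56 mL/hr × 0.7 hr = 110.292 mL
Volume remaining = 520 − 110.292 = 409.708 mL
New rate:
Dose = 3.7 mcg/kg/min × 90.9 kg = 336.33 mcg/min
336.33 mcg/min × 60 min/hr = 20179.8 mcg/hr
Rate = 20179.8 mcg/hr ÷ 138.4615 mcg/mL = 145.743 mL/hr
Time remaining = 409.708 mL ÷ 145.743 mL/hr = 2.811168 hr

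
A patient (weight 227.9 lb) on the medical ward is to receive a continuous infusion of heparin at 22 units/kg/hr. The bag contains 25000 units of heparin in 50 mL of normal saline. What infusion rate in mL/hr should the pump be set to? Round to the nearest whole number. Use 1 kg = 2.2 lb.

Weight = 227.9 lb ÷ 2.2 lb/kg = 103.5909 kg
Dose = 22 units/kg/hr × 103.5909 kg = 2279 units/hr
Concentration = 25000 units ÷ 50 mL = 500 units/mL
Rate = 2279 units/hr ÷ 500 units/mL = 4.558 mL/hr

5 mL/hr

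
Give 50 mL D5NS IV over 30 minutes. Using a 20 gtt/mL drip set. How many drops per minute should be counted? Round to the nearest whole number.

33 gtt/min

50 mL ÷ (30 min) = 1.666667 mL/min
1.666667 mL/min × 20 gtt/mL = 33.33333 gtt/min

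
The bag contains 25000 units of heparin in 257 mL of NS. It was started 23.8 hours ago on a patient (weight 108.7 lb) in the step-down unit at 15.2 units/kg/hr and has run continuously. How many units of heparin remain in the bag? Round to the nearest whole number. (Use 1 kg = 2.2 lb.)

Weight = 108.7 lb ÷ 2.2 lb/kg = 49.40909 kg
Dose = 15.2 units/kg/hr × 49.40909 kg = 751.0182 units/hr
Concentration = 25000 units ÷ 257 mL = 97.27626 units/mL
Rate = 751.0182 units/hr ÷ 97.27626 units/mL = 7.720467 mL/hr
Volume infused = 7.720467 mL/hr × 23.8 hr = 183.7471 mL
Volume remaining = 257 − 183.7471 = 73.25289 mL
Drug remaining = 73.25289 mL × 97.27626 units/mL = 7125.767 units

7126 units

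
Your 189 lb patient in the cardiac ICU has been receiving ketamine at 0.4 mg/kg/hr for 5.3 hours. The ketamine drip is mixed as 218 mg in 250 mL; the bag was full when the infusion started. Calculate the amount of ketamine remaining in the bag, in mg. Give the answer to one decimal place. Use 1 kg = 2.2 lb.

Weight = 189 lb ÷ 2.2 lb/kg = 85.90909 kg
Dose = 0.4 mg/kg/hr × 85.90909 kg = 34.36364 mg/hr
Concentration = 218 mg ÷ 250 mL = 0.872 mg/mL
Rate = 34.36364 mg/hr ÷ 0.872 mg/mL = 39.40784 mL/hr
Volume infused = 39.40784 mL/hr × 5.3 hr = 208.8616 mL
Volume remaining = 250 − 208.8616 = 41.13845 mL
Drug remaining = 41.13845 mL × 0.872 mg/mL = 35.87273 mg

35.9 mg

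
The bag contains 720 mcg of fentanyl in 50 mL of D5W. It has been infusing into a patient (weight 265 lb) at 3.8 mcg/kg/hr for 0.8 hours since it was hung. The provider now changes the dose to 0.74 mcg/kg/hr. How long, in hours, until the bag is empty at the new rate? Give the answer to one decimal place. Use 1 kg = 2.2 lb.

4.0 hours

Initial rate:
Weight = 265 lb ÷ 2.2 lb/kg = 120.4545 kg
Dose = 3.8 mcg/kg/hr × 120.4545 kg = 457.7273 mcg/hr
Concentration = 720 mcg ÷ 50 mL = 14.4 mcg/mL
Rate = 457.7273 mcg/hr ÷ 14.4 mcg/mL = 31.78662 mL/hr
Volume infused so far = 31.78662 mL/hr × 0.8 hr = 25.42929 mL
Volume remaining = 50 − 25.42929 = 24.57071 mL
New rate:
Dose = 0.74 mcg/kg/hr × 120.4545 kg = 89.13636 mcg/hr
Rate = 89.13636 mcg/hr ÷ 14.4 mcg/mL = 6.190025 mL/hr
Time remaining = 24.57071 mL ÷ 6.190025 mL/hr = 3.969403 hr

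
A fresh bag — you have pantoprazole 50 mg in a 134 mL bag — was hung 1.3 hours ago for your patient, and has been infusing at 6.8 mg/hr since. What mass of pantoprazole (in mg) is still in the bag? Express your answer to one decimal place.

41.2 mg

Concentration = 50 mg ÷ 134 mL = 0.3731343 mg/mL
Rate = 6.8 mg/hr ÷ 0.3731343 mg/mL = 18.224 mL/hr
Volume infused = 18.224 mL/hr × 1.3 hr = 23.6912 mL
Volume remaining = 134 − 23.6912 = 110.3088 mL
Drug remaining = 110.3088 mL × 0.3731343 mg/mL = 41.16 mg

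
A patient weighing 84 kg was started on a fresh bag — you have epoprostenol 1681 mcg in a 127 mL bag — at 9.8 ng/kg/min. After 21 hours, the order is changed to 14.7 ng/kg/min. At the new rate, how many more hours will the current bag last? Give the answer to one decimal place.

Initial rate:
Dose = 9.8 ng/kg/min × 84 kg = 823.2 ng/min
823.2 ng/min × 60 min/hr = 49392 ng/hr
Concentration = 1681 mcg ÷ 127 mL = 13.23622 mcg/mL = 13236.22 ng/mL
Rate = 49392 ng/hr ÷ 13236.22 ng/mL = 3.731579 mL/hr
Volume infused so far = 3.731579 mL/hr × 21 hr = 78.36316 mL
Volume remaining = 127 − 78.36316 = 48.63684 mL
New rate:
Dose = 14.7 ng/kg/min × 84 kg = 1234.8 ng/min
1234.8 ng/min × 60 min/hr = 74088 ng/hr
Rate = 74088 ng/hr ÷ 13236.22 ng/mL = 5.597368 mL/hr
Time remaining = 48.63684 mL ÷ 5.597368 mL/hr = 8.689234 hr

8.7 hours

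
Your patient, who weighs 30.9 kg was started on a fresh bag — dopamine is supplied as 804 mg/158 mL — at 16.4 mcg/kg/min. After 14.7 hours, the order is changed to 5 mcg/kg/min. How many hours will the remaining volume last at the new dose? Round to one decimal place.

38.5 hours

Initial rate:
Dose = 16.4 mcg/kg/min × 30.9 kg = 506.76 mcg/min
506.76 mcg/min × 60 min/hr = 30405.6 mcg/hr
Concentration = 804 mg ÷ 158 mL = 5.088608 mg/mL = 5088.608 mcg/mL
Rate = 30405.6 mcg/hr ÷ 5088.608 mcg/mL = 5.97523 mL/hr
Volume infused so far = 5.97523 mL/hr × 14.7 hr = 87.83588 mL
Volume remaining = 158 − 87.83588 = 70.16412 mL
New rate:
Dose = 5 mcg/kg/min × 30.9 kg = 154.5 mcg/min
154.5 mcg/min × 60 min/hr = 9270 mcg/hr
Rate = 9270 mcg/hr ÷ 5088.608 mcg/mL = 1.821716 mL/hr
Time remaining = 70.16412 mL ÷ 1.821716 mL/hr = 38.51539 hr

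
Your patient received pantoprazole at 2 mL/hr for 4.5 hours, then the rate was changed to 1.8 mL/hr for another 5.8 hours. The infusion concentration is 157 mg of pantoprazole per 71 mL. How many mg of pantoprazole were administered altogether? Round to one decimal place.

43.0 mg

Concentration = 157 mg ÷ 71 mL = 2.211268 mg/mL
Stage 1: 2 mL/hr × 4.5 hr = 9 mL → 9 mL × 2.211268 mg/mL = 19.90141 mg
Stage 2: 1.8 mL/hr × 5.8 hr = 10.44 mL → 10.44 mL × 2.211268 mg/mL = 23.08563 mg
Total = 19.90141 + 23.08563 = 42.98704 mg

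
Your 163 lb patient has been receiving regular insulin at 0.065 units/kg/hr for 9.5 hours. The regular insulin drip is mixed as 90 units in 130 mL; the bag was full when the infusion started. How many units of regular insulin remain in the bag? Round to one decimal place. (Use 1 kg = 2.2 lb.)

Weight = 163 lb ÷ 2.2 lb/kg = 74.09091 kg
Dose = 0.065 units/kg/hr × 74.09091 kg = 4.815909 units/hr
Concentration = 90 units ÷ 130 mL = 0.6923077 units/mL
Rate = 4.815909 units/hr ÷ 0.6923077 units/mL = 6.956313 mL/hr
Volume infused = 6.956313 mL/hr × 9.5 hr = 66.08497 mL
Volume remaining = 130 − 66.08497 = 63.91503 mL
Drug remaining = 63.91503 mL × 0.6923077 units/mL = 44.24886 units

44.2 units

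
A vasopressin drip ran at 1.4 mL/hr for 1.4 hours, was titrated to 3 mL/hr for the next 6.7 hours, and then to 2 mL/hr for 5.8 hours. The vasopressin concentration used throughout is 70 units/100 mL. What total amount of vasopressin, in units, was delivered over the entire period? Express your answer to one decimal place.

Concentration = 70 units ÷ 100 mL = 0.7 units/mL
Stage 1: 1.4 mL/hr × 1.4 hr = 1.96 mL → 1.96 mL × 0.7 units/mL = 1.372 units
Stage 2: 3 mL/hr × 6.7 hr = 20.1 mL → 20.1 mL × 0.7 units/mL = 14.07 units
Stage 3: 2 mL/hr × 5.8 hr = 11.6 mL → 11.6 mL × 0.7 units/mL = 8.12 units
Total = 1.372 + 14.07 + 8.12 = 23.562 units

23.6 units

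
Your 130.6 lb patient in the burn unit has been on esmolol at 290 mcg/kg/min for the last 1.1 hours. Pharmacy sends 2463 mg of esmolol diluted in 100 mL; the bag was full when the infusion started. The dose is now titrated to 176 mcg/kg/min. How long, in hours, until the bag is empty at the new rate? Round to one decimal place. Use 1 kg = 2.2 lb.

Initial rate:
Weight = 130.6 lb ÷ 2.2 lb/kg = 59.36364 kg
Dose = 290 mcg/kg/min × 59.36364 kg = 17215.45 mcg/min
17215.45 mcg/min × 60 min/hr = 1032927 mcg/hr
Concentration = 2463 mg ÷ 100 mL = 24.63 mg/mL = 24630 mcg/mL
Rate = 1032927 mcg/hr ÷ 24630 mcg/mL = 41.93777 mL/hr
Volume infused so far = 41.93777 mL/hr × 1.1 hr = 46.13155 mL
Volume remaining = 100 − 46.13155 = 53.86845 mL
New rate:
Dose = 176 mcg/kg/min × 59.36364 kg = 10448 mcg/min
10448 mcg/min × 60 min/hr = 626880 mcg/hr
Rate = 626880 mcg/hr ÷ 24630 mcg/mL = 25.45189 mL/hr
Time remaining = 53.86845 mL ÷ 25.45189 mL/hr = 2.116482 hr

2.1 hours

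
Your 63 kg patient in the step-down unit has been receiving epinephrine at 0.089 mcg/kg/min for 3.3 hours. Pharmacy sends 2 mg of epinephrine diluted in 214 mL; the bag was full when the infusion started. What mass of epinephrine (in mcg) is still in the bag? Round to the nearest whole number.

890 mcg

Dose = 0.089 mcg/kg/min × 63 kg = 5.607 mcg/min
5.607 mcg/min × 60 min/hr = 336.42 mcg/hr
Concentration = 2 mg ÷ 214 mL = 0.009345794 mg/mL = 9.345794 mcg/mL
Rate = 336.42 mcg/hr ÷ 9.345794 mcg/mL = 35.99694 mL/hr
Volume infused = 35.99694 mL/hr × 3.3 hr = 118.7899 mL
Volume remaining = 214 − 118.7899 = 95.2101 mL
Drug remaining = 95.2101 mL × 9.345794 mcg/mL = 889.814 mcg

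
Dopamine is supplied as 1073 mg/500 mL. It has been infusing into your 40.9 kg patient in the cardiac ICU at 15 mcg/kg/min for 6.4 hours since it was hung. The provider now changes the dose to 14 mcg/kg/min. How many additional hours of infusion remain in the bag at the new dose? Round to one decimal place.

24.4 hours

Initial rate:
Dose = 15 mcg/kg/min × 40.9 kg = 613.5 mcg/min
613.5 mcg/min × 60 min/hr = 36810 mcg/hr
Concentration = 1073 mg ÷ 500 mL = 2.146 mg/mL = 2146 mcg/mL
Rate = 36810 mcg/hr ÷ 2146 mcg/mL = 17.15284 mL/hr
Volume infused so far = 17.15284 mL/hr × 6.4 hr = 109.7782 mL
Volume remaining = 500 − 109.7782 = 390.2218 mL
New rate:
Dose = 14 mcg/kg/min × 40.9 kg = 572.6 mcg/min
572.6 mcg/min × 60 min/hr = 34356 mcg/hr
Rate = 34356 mcg/hr ÷ 2146 mcg/mL = 16.00932 mL/hr
Time remaining = 390.2218 mL ÷ 16.00932 mL/hr = 24.37467 hr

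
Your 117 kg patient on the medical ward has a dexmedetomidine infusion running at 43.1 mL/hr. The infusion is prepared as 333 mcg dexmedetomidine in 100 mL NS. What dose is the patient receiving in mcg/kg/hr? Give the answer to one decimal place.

Concentration = 333 mcg ÷ 100 mL = 3.33 mcg/mL
Drug rate = 43.1 mL/hr × 3.33 mcg/mL = 143.523 mcg/hr
143.523 mcg/hr ÷ 117 kg = 1.226692 mcg/kg/hr

1.2 mcg/kg/hr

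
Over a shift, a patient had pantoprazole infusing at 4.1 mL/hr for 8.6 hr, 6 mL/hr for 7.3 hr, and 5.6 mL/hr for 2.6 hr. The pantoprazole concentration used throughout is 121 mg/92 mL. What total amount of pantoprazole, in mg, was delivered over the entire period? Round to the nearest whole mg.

123 mg

Concentration = 121 mg ÷ 92 mL = 1.315217 mg/mL
Stage 1: 4.1 mL/hr × 8.6 hr = 35.26 mL → 35.26 mL × 1.315217 mg/mL = 46.37457 mg
Stage 2: 6 mL/hr × 7.3 hr = 43.8 mL → 43.8 mL × 1.315217 mg/mL = 57.60652 mg
Stage 3: 5.6 mL/hr × 2.6 hr = 14.56 mL → 14.56 mL × 1.315217 mg/mL = 19.14957 mg
Total = 46.37457 + 57.60652 + 19.14957 = 123.1307 mg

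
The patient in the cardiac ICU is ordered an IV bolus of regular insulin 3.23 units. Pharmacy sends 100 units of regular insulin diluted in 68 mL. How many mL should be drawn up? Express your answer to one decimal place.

Concentration = 100 units ÷ 68 mL = 1.470588 units/mL
Volume = 3.23 units ÷ 1.470588 units/mL = 2.1964 mL

2.2 mL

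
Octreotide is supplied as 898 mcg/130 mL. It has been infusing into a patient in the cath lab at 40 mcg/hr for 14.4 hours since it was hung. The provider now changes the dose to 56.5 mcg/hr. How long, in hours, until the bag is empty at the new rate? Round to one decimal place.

Initial rate:
Concentration = 898 mcg ÷ 130 mL = 6.907692 mcg/mL
Rate = 40 mcg/hr ÷ 6.907692 mcg/mL = 5.790646 mL/hr
Volume infused so far = 5.790646 mL/hr × 14.4 hr = 83.3853 mL
Volume remaining = 130 − 83.3853 = 46.6147 mL
New rate:
Rate = 56.5 mcg/hr ÷ 6.907692 mcg/mL = 8.179287 mL/hr
Time remaining = 46.6147 mL ÷ 8.179287 mL/hr = 5.699115 hr

5.7 hours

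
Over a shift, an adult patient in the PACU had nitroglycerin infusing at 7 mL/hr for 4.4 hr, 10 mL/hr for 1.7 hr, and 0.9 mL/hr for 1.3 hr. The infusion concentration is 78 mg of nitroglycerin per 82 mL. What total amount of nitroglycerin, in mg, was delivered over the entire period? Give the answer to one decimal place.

46.6 mg

Concentration = 78 mg ÷ 82 mL = 0.9512195 mg/mL
Stage 1: 7 mL/hr × 4.4 hr = 30.8 mL → 30.8 mL × 0.9512195 mg/mL = 29.29756 mg
Stage 2: 10 mL/hr × 1.7 hr = 17 mL → 17 mL × 0.9512195 mg/mL = 16.17073 mg
Stage 3: 0.9 mL/hr × 1.3 hr = 1.17 mL → 1.17 mL × 0.9512195 mg/mL = 1.112927 mg
Total = 29.29756 + 16.17073 + 1.112927 = 46.58122 mg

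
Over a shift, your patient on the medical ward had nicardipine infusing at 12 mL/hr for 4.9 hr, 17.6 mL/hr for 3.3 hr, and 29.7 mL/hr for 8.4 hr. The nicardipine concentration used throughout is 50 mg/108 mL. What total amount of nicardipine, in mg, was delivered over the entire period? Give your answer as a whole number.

Concentration = 50 mg ÷ 108 mL = 0.462963 mg/mL
Stage 1: 12 mL/hr × 4.9 hr = 58.8 mL → 58.8 mL × 0.462963 mg/mL = 27.22222 mg
Stage 2: 17.6 mL/hr × 3.3 hr = 58.08 mL → 58.08 mL × 0.462963 mg/mL = 26.88889 mg
Stage 3: 29.7 mL/hr × 8.4 hr = 249.48 mL → 249.48 mL × 0.462963 mg/mL = 115.5 mg
Total = 27.22222 + 26.88889 + 115.5 = 169.6111 mg

170 mg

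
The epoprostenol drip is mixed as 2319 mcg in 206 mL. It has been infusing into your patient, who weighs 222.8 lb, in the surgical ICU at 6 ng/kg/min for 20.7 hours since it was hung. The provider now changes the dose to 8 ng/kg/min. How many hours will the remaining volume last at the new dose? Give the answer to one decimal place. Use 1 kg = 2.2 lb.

32.2 hours

Initial rate:
Weight = 222.8 lb ÷ 2.2 lb/kg = 101.2727 kg
Dose = 6 ng/kg/min × 101.2727 kg = 607.6364 ng/min
607.6364 ng/min × 60 min/hr = 36458.18 ng/hr
Concentration = 2319 mcg ÷ 206 mL = 11.25728 mcg/mL = 11257.28 ng/mL
Rate = 36458.18 ng/hr ÷ 11257.28 ng/mL = 3.238631 mL/hr
Volume infused so far = 3.238631 mL/hr × 20.7 hr = 67.03966 mL
Volume remaining = 206 − 67.03966 = 138.9603 mL
New rate:
Dose = 8 ng/kg/min × 101.2727 kg = 810.1818 ng/min
810.1818 ng/min × 60 min/hr = 48610.91 ng/hr
Rate = 48610.91 ng/hr ÷ 11257.28 ng/mL = 4.318175 mL/hr
Time remaining = 138.9603 mL ÷ 4.318175 mL/hr = 32.18034 hr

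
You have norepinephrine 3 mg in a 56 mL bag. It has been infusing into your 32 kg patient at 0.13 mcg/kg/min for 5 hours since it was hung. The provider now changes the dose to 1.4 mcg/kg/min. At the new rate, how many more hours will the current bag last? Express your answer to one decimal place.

Initial rate:
Dose = 0.13 mcg/kg/min × 32 kg = 4.16 mcg/min
4.16 mcg/min × 60 min/hr = 249.6 mcg/hr
Concentration = 3 mg ÷ 56 mL = 0.05357143 mg/mL = 53.57143 mcg/mL
Rate = 249.6 mcg/hr ÷ 53.57143 mcg/mL = 4.6592 mL/hr
Volume infused so far = 4.6592 mL/hr × 5 hr = 23.296 mL
Volume remaining = 56 − 23.296 = 32.704 mL
New rate:
Dose = 1.4 mcg/kg/min × 32 kg = 44.8 mcg/min
44.8 mcg/min × 60 min/hr = 2688 mcg/hr
Rate = 2688 mcg/hr ÷ 53.57143 mcg/mL = 50.176 mL/hr
Time remaining = 32.704 mL ÷ 50.176 mL/hr = 0.6517857 hr

0.7 hours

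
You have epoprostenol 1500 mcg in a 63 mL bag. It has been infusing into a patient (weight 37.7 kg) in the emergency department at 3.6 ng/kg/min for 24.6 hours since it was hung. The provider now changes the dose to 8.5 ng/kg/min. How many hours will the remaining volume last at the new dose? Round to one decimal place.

Initial rate:
Dose = 3.6 ng/kg/min × 37.7 kg = 135.72 ng/min
135.72 ng/min × 60 min/hr = 8143.2 ng/hr
Concentration = 1500 mcg ÷ 63 mL = 23.80952 mcg/mL = 23809.52 ng/mL
Rate = 8143.2 ng/hr ÷ 23809.52 ng/mL = 0.3420144 mL/hr
Volume infused so far = 0.3420144 mL/hr × 24.6 hr = 8.413554 mL
Volume remaining = 63 − 8.413554 = 54.58645 mL
New rate:
Dose = 8.5 ng/kg/min × 37.7 kg = 320.45 ng/min
320.45 ng/min × 60 min/hr = 19227 ng/hr
Rate = 19227 ng/hr ÷ 23809.52 ng/mL = 0.807534 mL/hr
Time remaining = 54.58645 mL ÷ 0.807534 mL/hr = 67.59647 hr

67.6 hours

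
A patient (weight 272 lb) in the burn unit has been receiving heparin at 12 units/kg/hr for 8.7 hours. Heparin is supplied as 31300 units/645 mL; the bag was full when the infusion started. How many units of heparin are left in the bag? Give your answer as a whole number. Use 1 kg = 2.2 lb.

18392 units

Weight = 272 lb ÷ 2.2 lb/kg = 123.6364 kg
Dose = 12 units/kg/hr × 123.6364 kg = 1483.636 units/hr
Concentration = 31300 units ÷ 645 mL = 48.52713 units/mL
Rate = 1483.636 units/hr ÷ 48.52713 units/mL = 30.57334 mL/hr
Volume infused = 30.57334 mL/hr × 8.7 hr = 265.988 mL
Volume remaining = 645 − 265.988 = 379.012 mL
Drug remaining = 379.012 mL × 48.52713 units/mL = 18392.36 units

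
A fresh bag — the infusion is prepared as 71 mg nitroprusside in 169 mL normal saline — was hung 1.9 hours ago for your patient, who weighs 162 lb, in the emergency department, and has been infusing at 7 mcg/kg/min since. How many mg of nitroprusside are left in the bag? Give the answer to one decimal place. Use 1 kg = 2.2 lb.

12.2 mg

Weight = 162 lb ÷ 2.2 lb/kg = 73.63636 kg
Dose = 7 mcg/kg/min × 73.63636 kg = 515.4545 mcg/min
515.4545 mcg/min × 60 min/hr = 30927.27 mcg/hr
Concentration = 71 mg ÷ 169 mL = 0.4201183 mg/mL = 420.1183 mcg/mL
Rate = 30927.27 mcg/hr ÷ 420.1183 mcg/mL = 73.61562 mL/hr
Volume infused = 73.61562 mL/hr × 1.9 hr = 139.8697 mL
Volume remaining = 169 − 139.8697 = 29.13032 mL
Drug remaining = 29.13032 mL × 420.1183 mcg/mL = 12238.18 mcg = 12.23818 mg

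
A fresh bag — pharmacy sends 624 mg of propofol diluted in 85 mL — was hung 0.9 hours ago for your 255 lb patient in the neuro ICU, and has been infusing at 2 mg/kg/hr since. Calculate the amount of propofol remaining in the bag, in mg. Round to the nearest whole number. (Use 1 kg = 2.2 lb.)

415 mg

Weight = 255 lb ÷ 2.2 lb/kg = 115.9091 kg
Dose = 2 mg/kg/hr × 115.9091 kg = 231.8182 mg/hr
Concentration = 624 mg ÷ 85 mL = 7.341176 mg/mL
Rate = 231.8182 mg/hr ÷ 7.341176 mg/mL = 31.5778 mL/hr
Volume infused = 31.5778 mL/hr × 0.9 hr = 28.42002 mL
Volume remaining = 85 − 28.42002 = 56.57998 mL
Drug remaining = 56.57998 mL × 7.341176 mg/mL = 415.3636 mg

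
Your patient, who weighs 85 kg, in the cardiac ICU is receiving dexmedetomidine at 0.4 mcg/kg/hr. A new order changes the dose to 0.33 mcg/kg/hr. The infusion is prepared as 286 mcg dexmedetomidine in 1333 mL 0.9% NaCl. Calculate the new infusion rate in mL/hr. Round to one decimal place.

130.7 mL/hr

Dose = 0.33 mcg/kg/hr × 85 kg = 28.05 mcg/hr
Concentration = 286 mcg ÷ 1333 mL = 0.2145536 mcg/mL
Rate = 28.05 mcg/hr ÷ 0.2145536 mcg/mL = 130.7365 mL/hr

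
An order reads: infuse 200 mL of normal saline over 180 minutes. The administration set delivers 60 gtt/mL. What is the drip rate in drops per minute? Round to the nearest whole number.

200 mL ÷ (180 min) = 1.111111 mL/min
1.111111 mL/min × 60 gtt/mL = 66.66667 gtt/min

67 gtt/min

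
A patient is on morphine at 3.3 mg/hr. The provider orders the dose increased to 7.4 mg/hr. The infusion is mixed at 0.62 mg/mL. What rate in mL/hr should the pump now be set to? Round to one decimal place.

11.9 mL/hr

Rate = 7.4 mg/hr ÷ 0.62 mg/mL = 11.93548 mL/hr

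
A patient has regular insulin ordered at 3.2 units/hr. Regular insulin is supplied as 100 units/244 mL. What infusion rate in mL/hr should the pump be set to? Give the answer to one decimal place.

Concentration = 100 units ÷ 244 mL = 0.4098361 units/mL
Rate = 3.2 units/hr ÷ 0.4098361 units/mL = 7.808 mL/hr

7.8 mL/hr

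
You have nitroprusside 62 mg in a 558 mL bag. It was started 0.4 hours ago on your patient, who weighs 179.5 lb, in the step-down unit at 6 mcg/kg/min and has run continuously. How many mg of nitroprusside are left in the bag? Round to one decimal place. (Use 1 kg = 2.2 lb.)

50.3 mg

Weight = 179.5 lb ÷ 2.2 lb/kg = 81.59091 kg
Dose = 6 mcg/kg/min × 81.59091 kg = 489.5455 mcg/min
489.5455 mcg/min × 60 min/hr = 29372.73 mcg/hr
Concentration = 62 mg ÷ 558 mL = 0.1111111 mg/mL = 111.1111 mcg/mL
Rate = 29372.73 mcg/hr ÷ 111.1111 mcg/mL = 264.3545 mL/hr
Volume infused = 264.3545 mL/hr × 0.4 hr = 105.7418 mL
Volume remaining = 558 − 105.7418 = 452.2582 mL
Drug remaining = 452.2582 mL × 111.1111 mcg/mL = 50250.91 mcg = 50.25091 mg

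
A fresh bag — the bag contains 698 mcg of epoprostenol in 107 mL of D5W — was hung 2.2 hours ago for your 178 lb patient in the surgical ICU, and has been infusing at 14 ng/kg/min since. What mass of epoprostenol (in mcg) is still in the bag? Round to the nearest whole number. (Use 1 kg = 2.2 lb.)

548 mcg

Weight = 178 lb ÷ 2.2 lb/kg = 80.90909 kg
Dose = 14 ng/kg/min × 80.90909 kg = 1132.727 ng/min
1132.727 ng/min × 60 min/hr = 67963.64 ng/hr
Concentration = 698 mcg ÷ 107 mL = 6.523364 mcg/mL = 6523.364 ng/mL
Rate = 67963.64 ng/hr ÷ 6523.364 ng/mL = 10.41849 mL/hr
Volume infused = 10.41849 mL/hr × 2.2 hr = 22.92069 mL
Volume remaining = 107 − 22.92069 = 84.07931 mL
Drug remaining = 84.07931 mL × 6523.364 ng/mL = 548480 ng = 548.48 mcg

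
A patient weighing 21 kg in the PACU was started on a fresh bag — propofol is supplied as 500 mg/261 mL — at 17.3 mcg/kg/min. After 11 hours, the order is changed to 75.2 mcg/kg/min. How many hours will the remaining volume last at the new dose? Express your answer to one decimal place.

2.7 hours

Initial rate:
Dose = 17.3 mcg/kg/min × 21 kg = 363.3 mcg/min
363.3 mcg/min × 60 min/hr = 21798 mcg/hr
Concentration = 500 mg ÷ 261 mL = 1.915709 mg/mL = 1915.709 mcg/mL
Rate = 21798 mcg/hr ÷ 1915.709 mcg/mL = 11.37856 mL/hr
Volume infused so far = 11.37856 mL/hr × 11 hr = 125.1641 mL
Volume remaining = 261 − 125.1641 = 135.8359 mL
New rate:
Dose = 75.2 mcg/kg/min × 21 kg = 1579.2 mcg/min
1579.2 mcg/min × 60 min/hr = 94752 mcg/hr
Rate = 94752 mcg/hr ÷ 1915.709 mcg/mL = 49.46054 mL/hr
Time remaining = 135.8359 mL ÷ 49.46054 mL/hr = 2.746348 hr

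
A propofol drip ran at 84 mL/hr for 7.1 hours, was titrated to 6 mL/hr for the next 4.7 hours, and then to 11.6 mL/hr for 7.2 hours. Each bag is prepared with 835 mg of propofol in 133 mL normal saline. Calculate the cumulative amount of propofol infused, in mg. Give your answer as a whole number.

4446 mg

Concentration = 835 mg ÷ 133 mL = 6.278195 mg/mL
Stage 1: 84 mL/hr × 7.1 hr = 596.4 mL → 596.4 mL × 6.278195 mg/mL = 3744.316 mg
Stage 2: 6 mL/hr × 4.7 hr = 28.2 mL → 28.2 mL × 6.278195 mg/mL = 177.0451 mg
Stage 3: 11.6 mL/hr × 7.2 hr = 83.52 mL → 83.52 mL × 6.278195 mg/mL = 524.3549 mg
Total = 3744.316 + 177.0451 + 524.3549 = 4445.716 mg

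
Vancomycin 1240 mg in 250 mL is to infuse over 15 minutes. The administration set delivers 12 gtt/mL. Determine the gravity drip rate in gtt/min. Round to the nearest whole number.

200 gtt/min

250 mL ÷ (15 min) = 16.66667 mL/min
16.66667 mL/min × 12 gtt/mL = 200 gtt/min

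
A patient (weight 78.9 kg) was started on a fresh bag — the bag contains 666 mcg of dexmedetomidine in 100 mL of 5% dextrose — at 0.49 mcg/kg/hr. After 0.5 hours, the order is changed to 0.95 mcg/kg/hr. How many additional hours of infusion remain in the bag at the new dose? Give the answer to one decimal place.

Initial rate:
Dose = 0.49 mcg/kg/hr × 78.9 kg = 38.661 mcg/hr
Concentration = 666 mcg ÷ 100 mL = 6.66 mcg/mL
Rate = 38.661 mcg/hr ÷ 6.66 mcg/mL = 5.804955 mL/hr
Volume infused so far = 5.804955 mL/hr × 0.5 hr = 2.902477 mL
Volume remaining = 100 − 2.902477 = 97.09752 mL
New rate:
Dose = 0.95 mcg/kg/hr × 78.9 kg = 74.955 mcg/hr
Rate = 74.955 mcg/hr ÷ 6.66 mcg/mL = 11.2545 mL/hr
Time remaining = 97.09752 mL ÷ 11.2545 mL/hr = 8.627436 hr

8.6 hours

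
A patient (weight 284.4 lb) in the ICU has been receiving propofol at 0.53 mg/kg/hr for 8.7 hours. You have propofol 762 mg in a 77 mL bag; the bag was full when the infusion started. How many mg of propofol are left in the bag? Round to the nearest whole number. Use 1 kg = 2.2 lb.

166 mg

Weight = 284.4 lb ÷ 2.2 lb/kg = 129.2727 kg
Dose = 0.53 mg/kg/hr × 129.2727 kg = 68.51455 mg/hr
Concentration = 762 mg ÷ 77 mL = 9.896104 mg/mL
Rate = 68.51455 mg/hr ÷ 9.896104 mg/mL = 6.923386 mL/hr
Volume infused = 6.923386 mL/hr × 8.7 hr = 60.23346 mL
Volume remaining = 77 − 60.23346 = 16.76654 mL
Drug remaining = 16.76654 mL × 9.896104 mg/mL = 165.9235 mg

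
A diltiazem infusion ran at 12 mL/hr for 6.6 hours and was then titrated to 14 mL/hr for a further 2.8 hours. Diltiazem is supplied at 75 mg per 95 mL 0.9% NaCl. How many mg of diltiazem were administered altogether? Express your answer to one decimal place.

93.5 mg

Concentration = 75 mg ÷ 95 mL = 0.7894737 mg/mL
Stage 1: 12 mL/hr × 6.6 hr = 79.2 mL → 79.2 mL × 0.7894737 mg/mL = 62.52632 mg
Stage 2: 14 mL/hr × 2.8 hr = 39.2 mL → 39.2 mL × 0.7894737 mg/mL = 30.94737 mg
Total = 62.52632 + 30.94737 = 93.47368 mg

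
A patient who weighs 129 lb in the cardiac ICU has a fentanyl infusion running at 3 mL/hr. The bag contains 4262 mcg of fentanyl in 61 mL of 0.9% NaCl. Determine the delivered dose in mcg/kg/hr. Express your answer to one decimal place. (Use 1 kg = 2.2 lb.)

Weight = 129 lb ÷ 2.2 lb/kg = 58.63636 kg
Concentration = 4262 mcg ÷ 61 mL = 69.86885 mcg/mL
Drug rate = 3 mL/hr × 69.86885 mcg/mL = 209.6066 mcg/hr
209.6066 mcg/hr ÷ 58.63636 kg = 3.574685 mcg/kg/hr

3.6 mcg/kg/hr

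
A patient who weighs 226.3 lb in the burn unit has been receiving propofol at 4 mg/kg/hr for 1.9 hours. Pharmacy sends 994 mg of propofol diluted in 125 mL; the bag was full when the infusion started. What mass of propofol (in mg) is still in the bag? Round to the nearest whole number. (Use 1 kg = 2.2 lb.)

Weight = 226.3 lb ÷ 2.2 lb/kg = 102.8636 kg
Dose = 4 mg/kg/hr × 102.8636 kg = 411.4545 mg/hr
Concentration = 994 mg ÷ 125 mL = 7.952 mg/mL
Rate = 411.4545 mg/hr ÷ 7.952 mg/mL = 51.74227 mL/hr
Volume infused = 51.74227 mL/hr × 1.9 hr = 98.31032 mL
Volume remaining = 125 − 98.31032 = 26.68968 mL
Drug remaining = 26.68968 mL × 7.952 mg/mL = 212.2364 mg

212 mg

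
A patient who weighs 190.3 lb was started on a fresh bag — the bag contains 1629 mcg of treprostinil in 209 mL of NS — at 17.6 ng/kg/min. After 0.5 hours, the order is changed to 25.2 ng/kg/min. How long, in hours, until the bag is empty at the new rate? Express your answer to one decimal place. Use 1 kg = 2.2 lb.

12.1 hours

Initial rate:
Weight = 190.3 lb ÷ 2.2 lb/kg = 86.5 kg
Dose = 17.6 ng/kg/min × 86.5 kg = 1522.4 ng/min
1522.4 ng/min × 60 min/hr = 91344 ng/hr
Concentration = 1629 mcg ÷ 209 mL = 7.794258 mcg/mL = 7794.258 ng/mL
Rate = 91344 ng/hr ÷ 7794.258 ng/mL = 11.7194 mL/hr
Volume infused so far = 11.7194 mL/hr × 0.5 hr = 5.859698 mL
Volume remaining = 209 − 5.859698 = 203.1403 mL
New rate:
Dose = 25.2 ng/kg/min × 86.5 kg = 2179.8 ng/min
2179.8 ng/min × 60 min/hr = 130788 ng/hr
Rate = 130788 ng/hr ÷ 7794.258 ng/mL = 16.78004 mL/hr
Time remaining = 203.1403 mL ÷ 16.78004 mL/hr = 12.10606 hr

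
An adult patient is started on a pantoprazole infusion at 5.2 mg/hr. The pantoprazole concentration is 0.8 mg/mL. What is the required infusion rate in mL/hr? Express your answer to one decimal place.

6.5 mL/hr

Rate = 5.2 mg/hr ÷ 0.8 mg/mL = 6.5 mL/hr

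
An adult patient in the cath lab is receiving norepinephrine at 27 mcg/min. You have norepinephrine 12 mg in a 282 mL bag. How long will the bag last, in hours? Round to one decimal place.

7.4 hours

27 mcg/min × 60 min/hr = 1620 mcg/hr
Concentration = 12 mg ÷ 282 mL = 0.04255319 mg/mL = 42.55319 mcg/mL
Rate = 1620 mcg/hr ÷ 42.55319 mcg/mL = 38.07 mL/hr
Duration = 282 mL ÷ 38.07 mL/hr = 7.407407 hr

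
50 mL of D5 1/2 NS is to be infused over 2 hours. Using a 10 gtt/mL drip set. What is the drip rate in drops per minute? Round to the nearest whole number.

4 gtt/min

50 mL ÷ (2 hr × 60 = 120 min) = 0.4166667 mL/min
0.4166667 mL/min × 10 gtt/mL = 4.166667 gtt/min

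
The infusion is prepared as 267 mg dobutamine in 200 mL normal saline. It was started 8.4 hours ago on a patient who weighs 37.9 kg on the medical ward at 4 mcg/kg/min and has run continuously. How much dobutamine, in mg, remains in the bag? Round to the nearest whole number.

191 mg

Dose = 4 mcg/kg/min × 37.9 kg = 151.6 mcg/min
151.6 mcg/min × 60 min/hr = 9096 mcg/hr
Concentration = 267 mg ÷ 200 mL = 1.335 mg/mL = 1335 mcg/mL
Rate = 9096 mcg/hr ÷ 1335 mcg/mL = 6.813483 mL/hr
Volume infused = 6.813483 mL/hr × 8.4 hr = 57.23326 mL
Volume remaining = 200 − 57.23326 = 142.7667 mL
Drug remaining = 142.7667 mL × 1335 mcg/mL = 190593.6 mcg = 190.5936 mg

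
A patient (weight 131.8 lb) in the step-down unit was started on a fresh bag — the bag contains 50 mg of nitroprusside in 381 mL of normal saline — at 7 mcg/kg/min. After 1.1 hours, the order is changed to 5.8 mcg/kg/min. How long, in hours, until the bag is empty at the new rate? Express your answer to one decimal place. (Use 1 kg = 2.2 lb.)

1.1 hours

Initial rate:
Weight = 131.8 lb ÷ 2.2 lb/kg = 59.90909 kg
Dose = 7 mcg/kg/min × 59.90909 kg = 419.3636 mcg/min
419.3636 mcg/min × 60 min/hr = 25161.82 mcg/hr
Concentration = 50 mg ÷ 381 mL = 0.1312336 mg/mL = 131.2336 mcg/mL
Rate = 25161.82 mcg/hr ÷ 131.2336 mcg/mL = 191.7331 mL/hr
Volume infused so far = 191.7331 mL/hr × 1.1 hr = 210.9064 mL
Volume remaining = 381 − 210.9064 = 170.0936 mL
New rate:
Dose = 5.8 mcg/kg/min × 59.90909 kg = 347.4727 mcg/min
347.4727 mcg/min × 60 min/hr = 20848.36 mcg/hr
Rate = 20848.36 mcg/hr ÷ 131.2336 mcg/mL = 158.8645 mL/hr
Time remaining = 170.0936 mL ÷ 158.8645 mL/hr = 1.070684 hr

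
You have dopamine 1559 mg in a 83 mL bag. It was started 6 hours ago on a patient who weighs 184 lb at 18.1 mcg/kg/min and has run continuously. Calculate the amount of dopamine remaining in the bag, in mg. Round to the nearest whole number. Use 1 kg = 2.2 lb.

1014 mg

Weight = 184 lb ÷ 2.2 lb/kg = 83.63636 kg
Dose = 18.1 mcg/kg/min × 83.63636 kg = 1513.818 mcg/min
1513.818 mcg/min × 60 min/hr = 90829.09 mcg/hr
Concentration = 1559 mg ÷ 83 mL = 18.78313 mg/mL = 18783.13 mcg/mL
Rate = 90829.09 mcg/hr ÷ 18783.13 mcg/mL = 4.835673 mL/hr
Volume infused = 4.835673 mL/hr × 6 hr = 29.01404 mL
Volume remaining = 83 − 29.01404 = 53.98596 mL
Drug remaining = 53.98596 mL × 18783.13 mcg/mL = 1014025 mcg = 1014.025 mg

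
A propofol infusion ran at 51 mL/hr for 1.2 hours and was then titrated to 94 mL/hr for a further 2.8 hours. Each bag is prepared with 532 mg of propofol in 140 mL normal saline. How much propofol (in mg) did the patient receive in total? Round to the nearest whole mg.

Concentration = 532 mg ÷ 140 mL = 3.8 mg/mL
Stage 1: 51 mL/hr × 1.2 hr = 61.2 mL → 61.2 mL × 3.8 mg/mL = 232.56 mg
Stage 2: 94 mL/hr × 2.8 hr = 263.2 mL → 263.2 mL × 3.8 mg/mL = 1000.16 mg
Total = 232.56 + 1000.16 = 1232.72 mg

1233 mg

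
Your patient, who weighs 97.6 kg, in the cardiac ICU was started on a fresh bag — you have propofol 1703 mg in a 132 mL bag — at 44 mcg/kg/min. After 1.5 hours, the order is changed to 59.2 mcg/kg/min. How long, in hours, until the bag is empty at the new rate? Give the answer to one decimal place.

3.8 hours

Initial rate:
Dose = 44 mcg/kg/min × 97.6 kg = 4294.4 mcg/min
4294.4 mcg/min × 60 min/hr = 257664 mcg/hr
Concentration = 1703 mg ÷ 132 mL = 12.90152 mg/mL = 12901.52 mcg/mL
Rate = 257664 mcg/hr ÷ 12901.52 mcg/mL = 19.97161 mL/hr
Volume infused so far = 19.97161 mL/hr × 1.5 hr = 29.95741 mL
Volume remaining = 132 − 29.95741 = 102.0426 mL
New rate:
Dose = 59.2 mcg/kg/min × 97.6 kg = 5777.92 mcg/min
5777.92 mcg/min × 60 min/hr = 346675.2 mcg/hr
Rate = 346675.2 mcg/hr ÷ 12901.52 mcg/mL = 26.87089 mL/hr
Time remaining = 102.0426 mL ÷ 26.87089 mL/hr = 3.797514 hr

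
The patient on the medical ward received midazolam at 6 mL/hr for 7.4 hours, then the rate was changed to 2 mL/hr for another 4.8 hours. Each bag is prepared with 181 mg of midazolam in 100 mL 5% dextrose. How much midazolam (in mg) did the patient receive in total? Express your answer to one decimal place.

97.7 mg

Concentration = 181 mg ÷ 100 mL = 1.81 mg/mL
Stage 1: 6 mL/hr × 7.4 hr = 44.4 mL → 44.4 mL × 1.81 mg/mL = 80.364 mg
Stage 2: 2 mL/hr × 4.8 hr = 9.6 mL → 9.6 mL × 1.81 mg/mL = 17.376 mg
Total = 80.364 + 17.376 = 97.74 mg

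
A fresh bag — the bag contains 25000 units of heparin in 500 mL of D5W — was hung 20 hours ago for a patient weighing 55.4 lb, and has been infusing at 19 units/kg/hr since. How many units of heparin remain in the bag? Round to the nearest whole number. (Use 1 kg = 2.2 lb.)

Weight = 55.4 lb ÷ 2.2 lb/kg = 25.18182 kg
Dose = 19 units/kg/hr × 25.18182 kg = 478.4545 units/hr
Concentration = 25000 units ÷ 500 mL = 50 units/mL
Rate = 478.4545 units/hr ÷ 50 units/mL = 9.569091 mL/hr
Volume infused = 9.569091 mL/hr × 20 hr = 191.3818 mL
Volume remaining = 500 − 191.3818 = 308.6182 mL
Drug remaining = 308.6182 mL × 50 units/mL = 15430.91 units

15431 units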